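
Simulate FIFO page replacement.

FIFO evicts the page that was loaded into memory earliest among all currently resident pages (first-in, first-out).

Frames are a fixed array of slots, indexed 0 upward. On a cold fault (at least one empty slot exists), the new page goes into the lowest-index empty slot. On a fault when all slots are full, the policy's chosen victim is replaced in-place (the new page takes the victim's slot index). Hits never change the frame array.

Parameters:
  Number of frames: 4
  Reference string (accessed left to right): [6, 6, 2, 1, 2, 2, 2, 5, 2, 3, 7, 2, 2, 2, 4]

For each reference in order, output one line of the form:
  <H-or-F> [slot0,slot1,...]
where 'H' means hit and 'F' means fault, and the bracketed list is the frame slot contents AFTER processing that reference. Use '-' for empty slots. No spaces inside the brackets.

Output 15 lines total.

F [6,-,-,-]
H [6,-,-,-]
F [6,2,-,-]
F [6,2,1,-]
H [6,2,1,-]
H [6,2,1,-]
H [6,2,1,-]
F [6,2,1,5]
H [6,2,1,5]
F [3,2,1,5]
F [3,7,1,5]
F [3,7,2,5]
H [3,7,2,5]
H [3,7,2,5]
F [3,7,2,4]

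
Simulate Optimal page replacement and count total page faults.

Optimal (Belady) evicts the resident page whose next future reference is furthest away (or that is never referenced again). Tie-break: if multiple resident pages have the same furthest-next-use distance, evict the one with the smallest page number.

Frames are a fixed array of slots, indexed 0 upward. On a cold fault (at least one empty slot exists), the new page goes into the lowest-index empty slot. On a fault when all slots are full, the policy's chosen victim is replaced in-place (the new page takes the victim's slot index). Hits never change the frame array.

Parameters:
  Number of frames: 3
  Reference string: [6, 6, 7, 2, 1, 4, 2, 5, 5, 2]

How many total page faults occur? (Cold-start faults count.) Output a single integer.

Answer: 6

Derivation:
Step 0: ref 6 → FAULT, frames=[6,-,-]
Step 1: ref 6 → HIT, frames=[6,-,-]
Step 2: ref 7 → FAULT, frames=[6,7,-]
Step 3: ref 2 → FAULT, frames=[6,7,2]
Step 4: ref 1 → FAULT (evict 6), frames=[1,7,2]
Step 5: ref 4 → FAULT (evict 1), frames=[4,7,2]
Step 6: ref 2 → HIT, frames=[4,7,2]
Step 7: ref 5 → FAULT (evict 4), frames=[5,7,2]
Step 8: ref 5 → HIT, frames=[5,7,2]
Step 9: ref 2 → HIT, frames=[5,7,2]
Total faults: 6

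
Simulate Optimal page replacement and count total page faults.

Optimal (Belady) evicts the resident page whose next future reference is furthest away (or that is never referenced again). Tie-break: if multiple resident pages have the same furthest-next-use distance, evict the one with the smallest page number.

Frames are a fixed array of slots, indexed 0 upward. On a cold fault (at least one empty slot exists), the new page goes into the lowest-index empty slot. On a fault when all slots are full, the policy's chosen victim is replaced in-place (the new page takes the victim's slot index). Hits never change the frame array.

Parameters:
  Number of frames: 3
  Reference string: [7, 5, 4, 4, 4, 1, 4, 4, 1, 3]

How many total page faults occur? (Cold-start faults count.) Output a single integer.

Step 0: ref 7 → FAULT, frames=[7,-,-]
Step 1: ref 5 → FAULT, frames=[7,5,-]
Step 2: ref 4 → FAULT, frames=[7,5,4]
Step 3: ref 4 → HIT, frames=[7,5,4]
Step 4: ref 4 → HIT, frames=[7,5,4]
Step 5: ref 1 → FAULT (evict 5), frames=[7,1,4]
Step 6: ref 4 → HIT, frames=[7,1,4]
Step 7: ref 4 → HIT, frames=[7,1,4]
Step 8: ref 1 → HIT, frames=[7,1,4]
Step 9: ref 3 → FAULT (evict 1), frames=[7,3,4]
Total faults: 5

Answer: 5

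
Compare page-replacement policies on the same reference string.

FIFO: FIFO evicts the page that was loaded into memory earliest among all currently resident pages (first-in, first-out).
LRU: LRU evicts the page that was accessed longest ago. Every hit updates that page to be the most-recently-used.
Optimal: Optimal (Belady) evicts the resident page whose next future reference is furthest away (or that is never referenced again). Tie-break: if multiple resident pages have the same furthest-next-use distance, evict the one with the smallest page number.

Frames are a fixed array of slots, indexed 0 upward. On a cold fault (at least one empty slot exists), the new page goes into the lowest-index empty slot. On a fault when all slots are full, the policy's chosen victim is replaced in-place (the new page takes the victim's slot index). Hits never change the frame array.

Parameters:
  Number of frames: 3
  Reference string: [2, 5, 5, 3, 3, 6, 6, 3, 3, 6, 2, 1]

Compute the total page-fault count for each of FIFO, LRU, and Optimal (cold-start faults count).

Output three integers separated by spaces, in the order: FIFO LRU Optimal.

--- FIFO ---
  step 0: ref 2 -> FAULT, frames=[2,-,-] (faults so far: 1)
  step 1: ref 5 -> FAULT, frames=[2,5,-] (faults so far: 2)
  step 2: ref 5 -> HIT, frames=[2,5,-] (faults so far: 2)
  step 3: ref 3 -> FAULT, frames=[2,5,3] (faults so far: 3)
  step 4: ref 3 -> HIT, frames=[2,5,3] (faults so far: 3)
  step 5: ref 6 -> FAULT, evict 2, frames=[6,5,3] (faults so far: 4)
  step 6: ref 6 -> HIT, frames=[6,5,3] (faults so far: 4)
  step 7: ref 3 -> HIT, frames=[6,5,3] (faults so far: 4)
  step 8: ref 3 -> HIT, frames=[6,5,3] (faults so far: 4)
  step 9: ref 6 -> HIT, frames=[6,5,3] (faults so far: 4)
  step 10: ref 2 -> FAULT, evict 5, frames=[6,2,3] (faults so far: 5)
  step 11: ref 1 -> FAULT, evict 3, frames=[6,2,1] (faults so far: 6)
  FIFO total faults: 6
--- LRU ---
  step 0: ref 2 -> FAULT, frames=[2,-,-] (faults so far: 1)
  step 1: ref 5 -> FAULT, frames=[2,5,-] (faults so far: 2)
  step 2: ref 5 -> HIT, frames=[2,5,-] (faults so far: 2)
  step 3: ref 3 -> FAULT, frames=[2,5,3] (faults so far: 3)
  step 4: ref 3 -> HIT, frames=[2,5,3] (faults so far: 3)
  step 5: ref 6 -> FAULT, evict 2, frames=[6,5,3] (faults so far: 4)
  step 6: ref 6 -> HIT, frames=[6,5,3] (faults so far: 4)
  step 7: ref 3 -> HIT, frames=[6,5,3] (faults so far: 4)
  step 8: ref 3 -> HIT, frames=[6,5,3] (faults so far: 4)
  step 9: ref 6 -> HIT, frames=[6,5,3] (faults so far: 4)
  step 10: ref 2 -> FAULT, evict 5, frames=[6,2,3] (faults so far: 5)
  step 11: ref 1 -> FAULT, evict 3, frames=[6,2,1] (faults so far: 6)
  LRU total faults: 6
--- Optimal ---
  step 0: ref 2 -> FAULT, frames=[2,-,-] (faults so far: 1)
  step 1: ref 5 -> FAULT, frames=[2,5,-] (faults so far: 2)
  step 2: ref 5 -> HIT, frames=[2,5,-] (faults so far: 2)
  step 3: ref 3 -> FAULT, frames=[2,5,3] (faults so far: 3)
  step 4: ref 3 -> HIT, frames=[2,5,3] (faults so far: 3)
  step 5: ref 6 -> FAULT, evict 5, frames=[2,6,3] (faults so far: 4)
  step 6: ref 6 -> HIT, frames=[2,6,3] (faults so far: 4)
  step 7: ref 3 -> HIT, frames=[2,6,3] (faults so far: 4)
  step 8: ref 3 -> HIT, frames=[2,6,3] (faults so far: 4)
  step 9: ref 6 -> HIT, frames=[2,6,3] (faults so far: 4)
  step 10: ref 2 -> HIT, frames=[2,6,3] (faults so far: 4)
  step 11: ref 1 -> FAULT, evict 2, frames=[1,6,3] (faults so far: 5)
  Optimal total faults: 5

Answer: 6 6 5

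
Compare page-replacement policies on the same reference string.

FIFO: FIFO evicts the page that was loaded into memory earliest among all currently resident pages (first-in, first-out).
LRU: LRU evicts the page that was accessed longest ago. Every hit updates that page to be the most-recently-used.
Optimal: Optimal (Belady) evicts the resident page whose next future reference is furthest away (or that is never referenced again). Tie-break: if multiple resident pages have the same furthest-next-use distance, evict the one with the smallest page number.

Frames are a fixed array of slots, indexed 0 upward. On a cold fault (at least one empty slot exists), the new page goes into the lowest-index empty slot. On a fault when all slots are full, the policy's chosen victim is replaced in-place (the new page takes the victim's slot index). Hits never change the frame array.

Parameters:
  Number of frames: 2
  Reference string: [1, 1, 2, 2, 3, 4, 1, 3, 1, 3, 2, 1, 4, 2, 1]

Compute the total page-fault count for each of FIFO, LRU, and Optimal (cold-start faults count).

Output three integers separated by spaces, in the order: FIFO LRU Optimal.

--- FIFO ---
  step 0: ref 1 -> FAULT, frames=[1,-] (faults so far: 1)
  step 1: ref 1 -> HIT, frames=[1,-] (faults so far: 1)
  step 2: ref 2 -> FAULT, frames=[1,2] (faults so far: 2)
  step 3: ref 2 -> HIT, frames=[1,2] (faults so far: 2)
  step 4: ref 3 -> FAULT, evict 1, frames=[3,2] (faults so far: 3)
  step 5: ref 4 -> FAULT, evict 2, frames=[3,4] (faults so far: 4)
  step 6: ref 1 -> FAULT, evict 3, frames=[1,4] (faults so far: 5)
  step 7: ref 3 -> FAULT, evict 4, frames=[1,3] (faults so far: 6)
  step 8: ref 1 -> HIT, frames=[1,3] (faults so far: 6)
  step 9: ref 3 -> HIT, frames=[1,3] (faults so far: 6)
  step 10: ref 2 -> FAULT, evict 1, frames=[2,3] (faults so far: 7)
  step 11: ref 1 -> FAULT, evict 3, frames=[2,1] (faults so far: 8)
  step 12: ref 4 -> FAULT, evict 2, frames=[4,1] (faults so far: 9)
  step 13: ref 2 -> FAULT, evict 1, frames=[4,2] (faults so far: 10)
  step 14: ref 1 -> FAULT, evict 4, frames=[1,2] (faults so far: 11)
  FIFO total faults: 11
--- LRU ---
  step 0: ref 1 -> FAULT, frames=[1,-] (faults so far: 1)
  step 1: ref 1 -> HIT, frames=[1,-] (faults so far: 1)
  step 2: ref 2 -> FAULT, frames=[1,2] (faults so far: 2)
  step 3: ref 2 -> HIT, frames=[1,2] (faults so far: 2)
  step 4: ref 3 -> FAULT, evict 1, frames=[3,2] (faults so far: 3)
  step 5: ref 4 -> FAULT, evict 2, frames=[3,4] (faults so far: 4)
  step 6: ref 1 -> FAULT, evict 3, frames=[1,4] (faults so far: 5)
  step 7: ref 3 -> FAULT, evict 4, frames=[1,3] (faults so far: 6)
  step 8: ref 1 -> HIT, frames=[1,3] (faults so far: 6)
  step 9: ref 3 -> HIT, frames=[1,3] (faults so far: 6)
  step 10: ref 2 -> FAULT, evict 1, frames=[2,3] (faults so far: 7)
  step 11: ref 1 -> FAULT, evict 3, frames=[2,1] (faults so far: 8)
  step 12: ref 4 -> FAULT, evict 2, frames=[4,1] (faults so far: 9)
  step 13: ref 2 -> FAULT, evict 1, frames=[4,2] (faults so far: 10)
  step 14: ref 1 -> FAULT, evict 4, frames=[1,2] (faults so far: 11)
  LRU total faults: 11
--- Optimal ---
  step 0: ref 1 -> FAULT, frames=[1,-] (faults so far: 1)
  step 1: ref 1 -> HIT, frames=[1,-] (faults so far: 1)
  step 2: ref 2 -> FAULT, frames=[1,2] (faults so far: 2)
  step 3: ref 2 -> HIT, frames=[1,2] (faults so far: 2)
  step 4: ref 3 -> FAULT, evict 2, frames=[1,3] (faults so far: 3)
  step 5: ref 4 -> FAULT, evict 3, frames=[1,4] (faults so far: 4)
  step 6: ref 1 -> HIT, frames=[1,4] (faults so far: 4)
  step 7: ref 3 -> FAULT, evict 4, frames=[1,3] (faults so far: 5)
  step 8: ref 1 -> HIT, frames=[1,3] (faults so far: 5)
  step 9: ref 3 -> HIT, frames=[1,3] (faults so far: 5)
  step 10: ref 2 -> FAULT, evict 3, frames=[1,2] (faults so far: 6)
  step 11: ref 1 -> HIT, frames=[1,2] (faults so far: 6)
  step 12: ref 4 -> FAULT, evict 1, frames=[4,2] (faults so far: 7)
  step 13: ref 2 -> HIT, frames=[4,2] (faults so far: 7)
  step 14: ref 1 -> FAULT, evict 2, frames=[4,1] (faults so far: 8)
  Optimal total faults: 8

Answer: 11 11 8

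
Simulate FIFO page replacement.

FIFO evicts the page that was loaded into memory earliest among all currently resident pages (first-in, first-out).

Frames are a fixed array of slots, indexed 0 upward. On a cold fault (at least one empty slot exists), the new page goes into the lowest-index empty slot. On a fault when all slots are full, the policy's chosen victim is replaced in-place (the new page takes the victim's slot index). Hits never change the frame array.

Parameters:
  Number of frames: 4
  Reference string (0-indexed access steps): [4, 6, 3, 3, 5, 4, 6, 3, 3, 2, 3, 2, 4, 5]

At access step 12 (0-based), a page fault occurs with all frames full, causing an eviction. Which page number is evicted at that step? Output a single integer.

Step 0: ref 4 -> FAULT, frames=[4,-,-,-]
Step 1: ref 6 -> FAULT, frames=[4,6,-,-]
Step 2: ref 3 -> FAULT, frames=[4,6,3,-]
Step 3: ref 3 -> HIT, frames=[4,6,3,-]
Step 4: ref 5 -> FAULT, frames=[4,6,3,5]
Step 5: ref 4 -> HIT, frames=[4,6,3,5]
Step 6: ref 6 -> HIT, frames=[4,6,3,5]
Step 7: ref 3 -> HIT, frames=[4,6,3,5]
Step 8: ref 3 -> HIT, frames=[4,6,3,5]
Step 9: ref 2 -> FAULT, evict 4, frames=[2,6,3,5]
Step 10: ref 3 -> HIT, frames=[2,6,3,5]
Step 11: ref 2 -> HIT, frames=[2,6,3,5]
Step 12: ref 4 -> FAULT, evict 6, frames=[2,4,3,5]
At step 12: evicted page 6

Answer: 6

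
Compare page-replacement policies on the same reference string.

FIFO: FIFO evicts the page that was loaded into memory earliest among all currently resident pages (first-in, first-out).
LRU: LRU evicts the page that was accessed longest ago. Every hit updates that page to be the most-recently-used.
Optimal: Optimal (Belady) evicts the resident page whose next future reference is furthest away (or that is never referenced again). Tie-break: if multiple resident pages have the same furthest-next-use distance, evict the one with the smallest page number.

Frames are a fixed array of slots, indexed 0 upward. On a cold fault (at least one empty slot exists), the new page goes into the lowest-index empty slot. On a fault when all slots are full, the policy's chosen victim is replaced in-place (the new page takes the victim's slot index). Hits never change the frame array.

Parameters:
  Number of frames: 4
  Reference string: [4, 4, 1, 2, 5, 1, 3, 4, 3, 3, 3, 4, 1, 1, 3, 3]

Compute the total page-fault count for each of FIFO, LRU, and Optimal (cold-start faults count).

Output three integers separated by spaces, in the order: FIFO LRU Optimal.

--- FIFO ---
  step 0: ref 4 -> FAULT, frames=[4,-,-,-] (faults so far: 1)
  step 1: ref 4 -> HIT, frames=[4,-,-,-] (faults so far: 1)
  step 2: ref 1 -> FAULT, frames=[4,1,-,-] (faults so far: 2)
  step 3: ref 2 -> FAULT, frames=[4,1,2,-] (faults so far: 3)
  step 4: ref 5 -> FAULT, frames=[4,1,2,5] (faults so far: 4)
  step 5: ref 1 -> HIT, frames=[4,1,2,5] (faults so far: 4)
  step 6: ref 3 -> FAULT, evict 4, frames=[3,1,2,5] (faults so far: 5)
  step 7: ref 4 -> FAULT, evict 1, frames=[3,4,2,5] (faults so far: 6)
  step 8: ref 3 -> HIT, frames=[3,4,2,5] (faults so far: 6)
  step 9: ref 3 -> HIT, frames=[3,4,2,5] (faults so far: 6)
  step 10: ref 3 -> HIT, frames=[3,4,2,5] (faults so far: 6)
  step 11: ref 4 -> HIT, frames=[3,4,2,5] (faults so far: 6)
  step 12: ref 1 -> FAULT, evict 2, frames=[3,4,1,5] (faults so far: 7)
  step 13: ref 1 -> HIT, frames=[3,4,1,5] (faults so far: 7)
  step 14: ref 3 -> HIT, frames=[3,4,1,5] (faults so far: 7)
  step 15: ref 3 -> HIT, frames=[3,4,1,5] (faults so far: 7)
  FIFO total faults: 7
--- LRU ---
  step 0: ref 4 -> FAULT, frames=[4,-,-,-] (faults so far: 1)
  step 1: ref 4 -> HIT, frames=[4,-,-,-] (faults so far: 1)
  step 2: ref 1 -> FAULT, frames=[4,1,-,-] (faults so far: 2)
  step 3: ref 2 -> FAULT, frames=[4,1,2,-] (faults so far: 3)
  step 4: ref 5 -> FAULT, frames=[4,1,2,5] (faults so far: 4)
  step 5: ref 1 -> HIT, frames=[4,1,2,5] (faults so far: 4)
  step 6: ref 3 -> FAULT, evict 4, frames=[3,1,2,5] (faults so far: 5)
  step 7: ref 4 -> FAULT, evict 2, frames=[3,1,4,5] (faults so far: 6)
  step 8: ref 3 -> HIT, frames=[3,1,4,5] (faults so far: 6)
  step 9: ref 3 -> HIT, frames=[3,1,4,5] (faults so far: 6)
  step 10: ref 3 -> HIT, frames=[3,1,4,5] (faults so far: 6)
  step 11: ref 4 -> HIT, frames=[3,1,4,5] (faults so far: 6)
  step 12: ref 1 -> HIT, frames=[3,1,4,5] (faults so far: 6)
  step 13: ref 1 -> HIT, frames=[3,1,4,5] (faults so far: 6)
  step 14: ref 3 -> HIT, frames=[3,1,4,5] (faults so far: 6)
  step 15: ref 3 -> HIT, frames=[3,1,4,5] (faults so far: 6)
  LRU total faults: 6
--- Optimal ---
  step 0: ref 4 -> FAULT, frames=[4,-,-,-] (faults so far: 1)
  step 1: ref 4 -> HIT, frames=[4,-,-,-] (faults so far: 1)
  step 2: ref 1 -> FAULT, frames=[4,1,-,-] (faults so far: 2)
  step 3: ref 2 -> FAULT, frames=[4,1,2,-] (faults so far: 3)
  step 4: ref 5 -> FAULT, frames=[4,1,2,5] (faults so far: 4)
  step 5: ref 1 -> HIT, frames=[4,1,2,5] (faults so far: 4)
  step 6: ref 3 -> FAULT, evict 2, frames=[4,1,3,5] (faults so far: 5)
  step 7: ref 4 -> HIT, frames=[4,1,3,5] (faults so far: 5)
  step 8: ref 3 -> HIT, frames=[4,1,3,5] (faults so far: 5)
  step 9: ref 3 -> HIT, frames=[4,1,3,5] (faults so far: 5)
  step 10: ref 3 -> HIT, frames=[4,1,3,5] (faults so far: 5)
  step 11: ref 4 -> HIT, frames=[4,1,3,5] (faults so far: 5)
  step 12: ref 1 -> HIT, frames=[4,1,3,5] (faults so far: 5)
  step 13: ref 1 -> HIT, frames=[4,1,3,5] (faults so far: 5)
  step 14: ref 3 -> HIT, frames=[4,1,3,5] (faults so far: 5)
  step 15: ref 3 -> HIT, frames=[4,1,3,5] (faults so far: 5)
  Optimal total faults: 5

Answer: 7 6 5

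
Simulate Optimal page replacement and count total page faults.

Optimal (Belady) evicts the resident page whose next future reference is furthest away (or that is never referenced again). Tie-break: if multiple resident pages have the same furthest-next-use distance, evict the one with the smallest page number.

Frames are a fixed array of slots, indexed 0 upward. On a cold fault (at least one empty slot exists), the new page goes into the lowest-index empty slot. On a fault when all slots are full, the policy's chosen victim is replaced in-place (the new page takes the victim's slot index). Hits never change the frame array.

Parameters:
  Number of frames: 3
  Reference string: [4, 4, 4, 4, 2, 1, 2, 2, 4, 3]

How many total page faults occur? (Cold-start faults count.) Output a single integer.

Step 0: ref 4 → FAULT, frames=[4,-,-]
Step 1: ref 4 → HIT, frames=[4,-,-]
Step 2: ref 4 → HIT, frames=[4,-,-]
Step 3: ref 4 → HIT, frames=[4,-,-]
Step 4: ref 2 → FAULT, frames=[4,2,-]
Step 5: ref 1 → FAULT, frames=[4,2,1]
Step 6: ref 2 → HIT, frames=[4,2,1]
Step 7: ref 2 → HIT, frames=[4,2,1]
Step 8: ref 4 → HIT, frames=[4,2,1]
Step 9: ref 3 → FAULT (evict 1), frames=[4,2,3]
Total faults: 4

Answer: 4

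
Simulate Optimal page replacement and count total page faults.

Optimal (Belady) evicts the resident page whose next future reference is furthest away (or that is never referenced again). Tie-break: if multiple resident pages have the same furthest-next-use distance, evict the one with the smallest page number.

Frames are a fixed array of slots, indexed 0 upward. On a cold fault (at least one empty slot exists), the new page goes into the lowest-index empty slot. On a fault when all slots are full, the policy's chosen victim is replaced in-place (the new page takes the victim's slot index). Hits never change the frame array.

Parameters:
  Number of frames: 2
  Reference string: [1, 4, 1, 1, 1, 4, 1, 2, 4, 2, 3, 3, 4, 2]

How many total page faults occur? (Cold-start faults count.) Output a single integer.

Answer: 5

Derivation:
Step 0: ref 1 → FAULT, frames=[1,-]
Step 1: ref 4 → FAULT, frames=[1,4]
Step 2: ref 1 → HIT, frames=[1,4]
Step 3: ref 1 → HIT, frames=[1,4]
Step 4: ref 1 → HIT, frames=[1,4]
Step 5: ref 4 → HIT, frames=[1,4]
Step 6: ref 1 → HIT, frames=[1,4]
Step 7: ref 2 → FAULT (evict 1), frames=[2,4]
Step 8: ref 4 → HIT, frames=[2,4]
Step 9: ref 2 → HIT, frames=[2,4]
Step 10: ref 3 → FAULT (evict 2), frames=[3,4]
Step 11: ref 3 → HIT, frames=[3,4]
Step 12: ref 4 → HIT, frames=[3,4]
Step 13: ref 2 → FAULT (evict 3), frames=[2,4]
Total faults: 5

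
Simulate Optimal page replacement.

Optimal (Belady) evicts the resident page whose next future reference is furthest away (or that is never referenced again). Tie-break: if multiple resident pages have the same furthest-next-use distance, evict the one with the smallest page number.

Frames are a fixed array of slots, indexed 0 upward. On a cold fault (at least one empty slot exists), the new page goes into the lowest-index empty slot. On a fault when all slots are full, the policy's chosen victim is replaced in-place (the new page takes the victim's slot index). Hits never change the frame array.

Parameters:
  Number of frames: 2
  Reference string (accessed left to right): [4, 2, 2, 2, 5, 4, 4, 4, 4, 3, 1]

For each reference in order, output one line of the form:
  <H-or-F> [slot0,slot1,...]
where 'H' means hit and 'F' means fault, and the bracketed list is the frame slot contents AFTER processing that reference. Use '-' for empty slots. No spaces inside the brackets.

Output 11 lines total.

F [4,-]
F [4,2]
H [4,2]
H [4,2]
F [4,5]
H [4,5]
H [4,5]
H [4,5]
H [4,5]
F [3,5]
F [1,5]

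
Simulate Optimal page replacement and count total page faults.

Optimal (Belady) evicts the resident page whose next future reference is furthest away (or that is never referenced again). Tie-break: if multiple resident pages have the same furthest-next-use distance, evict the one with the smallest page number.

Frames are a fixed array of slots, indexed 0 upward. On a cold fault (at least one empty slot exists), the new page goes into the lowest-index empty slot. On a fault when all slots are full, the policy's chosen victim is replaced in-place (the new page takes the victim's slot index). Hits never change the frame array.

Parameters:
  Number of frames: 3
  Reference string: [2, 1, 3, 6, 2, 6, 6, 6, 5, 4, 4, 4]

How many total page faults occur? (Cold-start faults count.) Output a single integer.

Answer: 6

Derivation:
Step 0: ref 2 → FAULT, frames=[2,-,-]
Step 1: ref 1 → FAULT, frames=[2,1,-]
Step 2: ref 3 → FAULT, frames=[2,1,3]
Step 3: ref 6 → FAULT (evict 1), frames=[2,6,3]
Step 4: ref 2 → HIT, frames=[2,6,3]
Step 5: ref 6 → HIT, frames=[2,6,3]
Step 6: ref 6 → HIT, frames=[2,6,3]
Step 7: ref 6 → HIT, frames=[2,6,3]
Step 8: ref 5 → FAULT (evict 2), frames=[5,6,3]
Step 9: ref 4 → FAULT (evict 3), frames=[5,6,4]
Step 10: ref 4 → HIT, frames=[5,6,4]
Step 11: ref 4 → HIT, frames=[5,6,4]
Total faults: 6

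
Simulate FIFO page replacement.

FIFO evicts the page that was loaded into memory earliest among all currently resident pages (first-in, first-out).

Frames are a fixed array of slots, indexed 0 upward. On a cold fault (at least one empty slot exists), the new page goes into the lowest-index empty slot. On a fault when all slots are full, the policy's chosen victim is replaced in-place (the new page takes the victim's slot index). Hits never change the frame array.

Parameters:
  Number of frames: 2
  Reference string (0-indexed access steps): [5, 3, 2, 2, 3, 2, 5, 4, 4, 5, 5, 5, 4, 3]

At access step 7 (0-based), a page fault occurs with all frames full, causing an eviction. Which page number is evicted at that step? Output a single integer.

Answer: 2

Derivation:
Step 0: ref 5 -> FAULT, frames=[5,-]
Step 1: ref 3 -> FAULT, frames=[5,3]
Step 2: ref 2 -> FAULT, evict 5, frames=[2,3]
Step 3: ref 2 -> HIT, frames=[2,3]
Step 4: ref 3 -> HIT, frames=[2,3]
Step 5: ref 2 -> HIT, frames=[2,3]
Step 6: ref 5 -> FAULT, evict 3, frames=[2,5]
Step 7: ref 4 -> FAULT, evict 2, frames=[4,5]
At step 7: evicted page 2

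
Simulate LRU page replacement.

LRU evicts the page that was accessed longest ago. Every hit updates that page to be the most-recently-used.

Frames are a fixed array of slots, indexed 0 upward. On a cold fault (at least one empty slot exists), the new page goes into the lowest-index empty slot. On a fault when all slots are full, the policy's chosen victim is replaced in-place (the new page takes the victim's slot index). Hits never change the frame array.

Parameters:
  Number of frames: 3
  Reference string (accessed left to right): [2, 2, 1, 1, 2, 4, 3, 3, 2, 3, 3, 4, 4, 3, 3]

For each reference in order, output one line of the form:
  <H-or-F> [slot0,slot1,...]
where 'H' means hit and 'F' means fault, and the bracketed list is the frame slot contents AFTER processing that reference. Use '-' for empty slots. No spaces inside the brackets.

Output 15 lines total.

F [2,-,-]
H [2,-,-]
F [2,1,-]
H [2,1,-]
H [2,1,-]
F [2,1,4]
F [2,3,4]
H [2,3,4]
H [2,3,4]
H [2,3,4]
H [2,3,4]
H [2,3,4]
H [2,3,4]
H [2,3,4]
H [2,3,4]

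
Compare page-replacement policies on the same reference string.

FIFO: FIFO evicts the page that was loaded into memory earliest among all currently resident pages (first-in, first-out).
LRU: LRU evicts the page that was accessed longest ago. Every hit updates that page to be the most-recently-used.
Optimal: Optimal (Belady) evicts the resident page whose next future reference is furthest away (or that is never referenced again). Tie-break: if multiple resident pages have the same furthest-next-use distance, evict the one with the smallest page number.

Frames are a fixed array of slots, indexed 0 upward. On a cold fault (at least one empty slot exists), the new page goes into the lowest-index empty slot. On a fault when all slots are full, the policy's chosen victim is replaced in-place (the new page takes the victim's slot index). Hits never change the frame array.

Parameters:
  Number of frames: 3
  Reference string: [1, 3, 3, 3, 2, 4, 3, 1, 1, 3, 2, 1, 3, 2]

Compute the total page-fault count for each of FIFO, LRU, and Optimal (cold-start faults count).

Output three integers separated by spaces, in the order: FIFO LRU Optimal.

Answer: 7 6 5

Derivation:
--- FIFO ---
  step 0: ref 1 -> FAULT, frames=[1,-,-] (faults so far: 1)
  step 1: ref 3 -> FAULT, frames=[1,3,-] (faults so far: 2)
  step 2: ref 3 -> HIT, frames=[1,3,-] (faults so far: 2)
  step 3: ref 3 -> HIT, frames=[1,3,-] (faults so far: 2)
  step 4: ref 2 -> FAULT, frames=[1,3,2] (faults so far: 3)
  step 5: ref 4 -> FAULT, evict 1, frames=[4,3,2] (faults so far: 4)
  step 6: ref 3 -> HIT, frames=[4,3,2] (faults so far: 4)
  step 7: ref 1 -> FAULT, evict 3, frames=[4,1,2] (faults so far: 5)
  step 8: ref 1 -> HIT, frames=[4,1,2] (faults so far: 5)
  step 9: ref 3 -> FAULT, evict 2, frames=[4,1,3] (faults so far: 6)
  step 10: ref 2 -> FAULT, evict 4, frames=[2,1,3] (faults so far: 7)
  step 11: ref 1 -> HIT, frames=[2,1,3] (faults so far: 7)
  step 12: ref 3 -> HIT, frames=[2,1,3] (faults so far: 7)
  step 13: ref 2 -> HIT, frames=[2,1,3] (faults so far: 7)
  FIFO total faults: 7
--- LRU ---
  step 0: ref 1 -> FAULT, frames=[1,-,-] (faults so far: 1)
  step 1: ref 3 -> FAULT, frames=[1,3,-] (faults so far: 2)
  step 2: ref 3 -> HIT, frames=[1,3,-] (faults so far: 2)
  step 3: ref 3 -> HIT, frames=[1,3,-] (faults so far: 2)
  step 4: ref 2 -> FAULT, frames=[1,3,2] (faults so far: 3)
  step 5: ref 4 -> FAULT, evict 1, frames=[4,3,2] (faults so far: 4)
  step 6: ref 3 -> HIT, frames=[4,3,2] (faults so far: 4)
  step 7: ref 1 -> FAULT, evict 2, frames=[4,3,1] (faults so far: 5)
  step 8: ref 1 -> HIT, frames=[4,3,1] (faults so far: 5)
  step 9: ref 3 -> HIT, frames=[4,3,1] (faults so far: 5)
  step 10: ref 2 -> FAULT, evict 4, frames=[2,3,1] (faults so far: 6)
  step 11: ref 1 -> HIT, frames=[2,3,1] (faults so far: 6)
  step 12: ref 3 -> HIT, frames=[2,3,1] (faults so far: 6)
  step 13: ref 2 -> HIT, frames=[2,3,1] (faults so far: 6)
  LRU total faults: 6
--- Optimal ---
  step 0: ref 1 -> FAULT, frames=[1,-,-] (faults so far: 1)
  step 1: ref 3 -> FAULT, frames=[1,3,-] (faults so far: 2)
  step 2: ref 3 -> HIT, frames=[1,3,-] (faults so far: 2)
  step 3: ref 3 -> HIT, frames=[1,3,-] (faults so far: 2)
  step 4: ref 2 -> FAULT, frames=[1,3,2] (faults so far: 3)
  step 5: ref 4 -> FAULT, evict 2, frames=[1,3,4] (faults so far: 4)
  step 6: ref 3 -> HIT, frames=[1,3,4] (faults so far: 4)
  step 7: ref 1 -> HIT, frames=[1,3,4] (faults so far: 4)
  step 8: ref 1 -> HIT, frames=[1,3,4] (faults so far: 4)
  step 9: ref 3 -> HIT, frames=[1,3,4] (faults so far: 4)
  step 10: ref 2 -> FAULT, evict 4, frames=[1,3,2] (faults so far: 5)
  step 11: ref 1 -> HIT, frames=[1,3,2] (faults so far: 5)
  step 12: ref 3 -> HIT, frames=[1,3,2] (faults so far: 5)
  step 13: ref 2 -> HIT, frames=[1,3,2] (faults so far: 5)
  Optimal total faults: 5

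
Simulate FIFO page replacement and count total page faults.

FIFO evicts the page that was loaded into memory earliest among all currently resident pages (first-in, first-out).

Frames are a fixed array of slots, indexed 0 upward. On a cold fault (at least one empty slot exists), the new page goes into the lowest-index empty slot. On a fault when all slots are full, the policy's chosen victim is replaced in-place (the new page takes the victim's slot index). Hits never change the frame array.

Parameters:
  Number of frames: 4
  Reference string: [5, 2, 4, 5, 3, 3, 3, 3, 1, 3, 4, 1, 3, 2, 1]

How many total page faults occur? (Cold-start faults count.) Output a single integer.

Answer: 5

Derivation:
Step 0: ref 5 → FAULT, frames=[5,-,-,-]
Step 1: ref 2 → FAULT, frames=[5,2,-,-]
Step 2: ref 4 → FAULT, frames=[5,2,4,-]
Step 3: ref 5 → HIT, frames=[5,2,4,-]
Step 4: ref 3 → FAULT, frames=[5,2,4,3]
Step 5: ref 3 → HIT, frames=[5,2,4,3]
Step 6: ref 3 → HIT, frames=[5,2,4,3]
Step 7: ref 3 → HIT, frames=[5,2,4,3]
Step 8: ref 1 → FAULT (evict 5), frames=[1,2,4,3]
Step 9: ref 3 → HIT, frames=[1,2,4,3]
Step 10: ref 4 → HIT, frames=[1,2,4,3]
Step 11: ref 1 → HIT, frames=[1,2,4,3]
Step 12: ref 3 → HIT, frames=[1,2,4,3]
Step 13: ref 2 → HIT, frames=[1,2,4,3]
Step 14: ref 1 → HIT, frames=[1,2,4,3]
Total faults: 5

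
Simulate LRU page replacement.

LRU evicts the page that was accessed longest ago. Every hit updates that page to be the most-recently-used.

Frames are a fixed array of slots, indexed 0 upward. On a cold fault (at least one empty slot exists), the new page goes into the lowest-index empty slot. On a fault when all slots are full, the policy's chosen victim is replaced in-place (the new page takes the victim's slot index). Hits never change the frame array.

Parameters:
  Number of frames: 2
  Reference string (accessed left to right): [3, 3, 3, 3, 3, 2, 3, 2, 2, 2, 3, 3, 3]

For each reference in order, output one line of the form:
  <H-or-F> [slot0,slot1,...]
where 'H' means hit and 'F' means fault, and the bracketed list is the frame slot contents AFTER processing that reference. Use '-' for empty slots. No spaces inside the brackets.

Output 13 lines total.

F [3,-]
H [3,-]
H [3,-]
H [3,-]
H [3,-]
F [3,2]
H [3,2]
H [3,2]
H [3,2]
H [3,2]
H [3,2]
H [3,2]
H [3,2]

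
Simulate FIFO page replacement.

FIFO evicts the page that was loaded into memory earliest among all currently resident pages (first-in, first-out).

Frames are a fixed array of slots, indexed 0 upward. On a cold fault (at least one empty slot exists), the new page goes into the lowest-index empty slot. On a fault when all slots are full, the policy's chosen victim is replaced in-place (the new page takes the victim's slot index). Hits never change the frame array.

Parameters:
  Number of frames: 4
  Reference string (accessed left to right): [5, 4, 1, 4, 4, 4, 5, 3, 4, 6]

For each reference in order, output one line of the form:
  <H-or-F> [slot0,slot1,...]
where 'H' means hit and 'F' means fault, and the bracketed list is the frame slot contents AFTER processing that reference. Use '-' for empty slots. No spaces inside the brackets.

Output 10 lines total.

F [5,-,-,-]
F [5,4,-,-]
F [5,4,1,-]
H [5,4,1,-]
H [5,4,1,-]
H [5,4,1,-]
H [5,4,1,-]
F [5,4,1,3]
H [5,4,1,3]
F [6,4,1,3]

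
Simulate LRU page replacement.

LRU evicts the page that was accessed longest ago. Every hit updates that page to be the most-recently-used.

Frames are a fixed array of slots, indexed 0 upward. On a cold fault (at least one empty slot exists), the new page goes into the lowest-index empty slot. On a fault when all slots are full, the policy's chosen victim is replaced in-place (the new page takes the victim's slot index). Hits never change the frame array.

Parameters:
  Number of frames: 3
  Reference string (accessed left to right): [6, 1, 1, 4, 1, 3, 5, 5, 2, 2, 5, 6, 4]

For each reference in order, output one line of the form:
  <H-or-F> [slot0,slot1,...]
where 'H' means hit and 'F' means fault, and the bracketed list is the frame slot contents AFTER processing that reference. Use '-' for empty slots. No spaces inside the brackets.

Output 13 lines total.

F [6,-,-]
F [6,1,-]
H [6,1,-]
F [6,1,4]
H [6,1,4]
F [3,1,4]
F [3,1,5]
H [3,1,5]
F [3,2,5]
H [3,2,5]
H [3,2,5]
F [6,2,5]
F [6,4,5]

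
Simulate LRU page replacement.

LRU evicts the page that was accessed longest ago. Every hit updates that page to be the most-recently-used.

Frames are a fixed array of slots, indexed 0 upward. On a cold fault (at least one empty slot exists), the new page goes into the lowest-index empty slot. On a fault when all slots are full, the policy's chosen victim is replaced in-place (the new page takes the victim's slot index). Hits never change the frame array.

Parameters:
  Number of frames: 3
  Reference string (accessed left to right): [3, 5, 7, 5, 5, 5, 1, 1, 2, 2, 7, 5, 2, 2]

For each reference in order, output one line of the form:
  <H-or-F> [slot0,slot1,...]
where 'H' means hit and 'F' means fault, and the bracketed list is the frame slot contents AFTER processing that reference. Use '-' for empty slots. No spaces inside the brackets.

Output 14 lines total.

F [3,-,-]
F [3,5,-]
F [3,5,7]
H [3,5,7]
H [3,5,7]
H [3,5,7]
F [1,5,7]
H [1,5,7]
F [1,5,2]
H [1,5,2]
F [1,7,2]
F [5,7,2]
H [5,7,2]
H [5,7,2]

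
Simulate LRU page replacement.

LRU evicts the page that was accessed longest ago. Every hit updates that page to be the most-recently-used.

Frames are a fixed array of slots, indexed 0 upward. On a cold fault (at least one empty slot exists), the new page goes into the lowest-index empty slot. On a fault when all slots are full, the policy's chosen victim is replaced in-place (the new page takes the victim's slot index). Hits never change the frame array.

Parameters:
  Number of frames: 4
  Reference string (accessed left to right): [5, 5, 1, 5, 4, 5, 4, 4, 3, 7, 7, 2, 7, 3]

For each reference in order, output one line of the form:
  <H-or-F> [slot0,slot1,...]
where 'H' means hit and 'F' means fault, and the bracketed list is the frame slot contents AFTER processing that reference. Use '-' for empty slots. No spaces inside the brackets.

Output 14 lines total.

F [5,-,-,-]
H [5,-,-,-]
F [5,1,-,-]
H [5,1,-,-]
F [5,1,4,-]
H [5,1,4,-]
H [5,1,4,-]
H [5,1,4,-]
F [5,1,4,3]
F [5,7,4,3]
H [5,7,4,3]
F [2,7,4,3]
H [2,7,4,3]
H [2,7,4,3]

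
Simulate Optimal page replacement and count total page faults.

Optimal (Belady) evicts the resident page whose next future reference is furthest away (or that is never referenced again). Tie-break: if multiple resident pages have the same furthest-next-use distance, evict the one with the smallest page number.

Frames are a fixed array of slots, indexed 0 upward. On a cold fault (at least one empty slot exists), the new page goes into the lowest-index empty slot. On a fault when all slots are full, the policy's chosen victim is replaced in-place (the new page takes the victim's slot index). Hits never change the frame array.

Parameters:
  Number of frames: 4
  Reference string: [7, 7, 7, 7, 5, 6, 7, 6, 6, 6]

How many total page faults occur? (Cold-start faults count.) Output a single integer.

Answer: 3

Derivation:
Step 0: ref 7 → FAULT, frames=[7,-,-,-]
Step 1: ref 7 → HIT, frames=[7,-,-,-]
Step 2: ref 7 → HIT, frames=[7,-,-,-]
Step 3: ref 7 → HIT, frames=[7,-,-,-]
Step 4: ref 5 → FAULT, frames=[7,5,-,-]
Step 5: ref 6 → FAULT, frames=[7,5,6,-]
Step 6: ref 7 → HIT, frames=[7,5,6,-]
Step 7: ref 6 → HIT, frames=[7,5,6,-]
Step 8: ref 6 → HIT, frames=[7,5,6,-]
Step 9: ref 6 → HIT, frames=[7,5,6,-]
Total faults: 3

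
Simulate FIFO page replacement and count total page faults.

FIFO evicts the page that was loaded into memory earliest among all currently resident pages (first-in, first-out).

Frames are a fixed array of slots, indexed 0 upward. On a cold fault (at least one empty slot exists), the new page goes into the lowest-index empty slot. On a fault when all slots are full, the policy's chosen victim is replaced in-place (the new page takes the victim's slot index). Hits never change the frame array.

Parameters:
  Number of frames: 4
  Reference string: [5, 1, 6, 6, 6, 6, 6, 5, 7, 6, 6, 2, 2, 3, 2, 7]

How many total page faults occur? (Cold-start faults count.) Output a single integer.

Answer: 6

Derivation:
Step 0: ref 5 → FAULT, frames=[5,-,-,-]
Step 1: ref 1 → FAULT, frames=[5,1,-,-]
Step 2: ref 6 → FAULT, frames=[5,1,6,-]
Step 3: ref 6 → HIT, frames=[5,1,6,-]
Step 4: ref 6 → HIT, frames=[5,1,6,-]
Step 5: ref 6 → HIT, frames=[5,1,6,-]
Step 6: ref 6 → HIT, frames=[5,1,6,-]
Step 7: ref 5 → HIT, frames=[5,1,6,-]
Step 8: ref 7 → FAULT, frames=[5,1,6,7]
Step 9: ref 6 → HIT, frames=[5,1,6,7]
Step 10: ref 6 → HIT, frames=[5,1,6,7]
Step 11: ref 2 → FAULT (evict 5), frames=[2,1,6,7]
Step 12: ref 2 → HIT, frames=[2,1,6,7]
Step 13: ref 3 → FAULT (evict 1), frames=[2,3,6,7]
Step 14: ref 2 → HIT, frames=[2,3,6,7]
Step 15: ref 7 → HIT, frames=[2,3,6,7]
Total faults: 6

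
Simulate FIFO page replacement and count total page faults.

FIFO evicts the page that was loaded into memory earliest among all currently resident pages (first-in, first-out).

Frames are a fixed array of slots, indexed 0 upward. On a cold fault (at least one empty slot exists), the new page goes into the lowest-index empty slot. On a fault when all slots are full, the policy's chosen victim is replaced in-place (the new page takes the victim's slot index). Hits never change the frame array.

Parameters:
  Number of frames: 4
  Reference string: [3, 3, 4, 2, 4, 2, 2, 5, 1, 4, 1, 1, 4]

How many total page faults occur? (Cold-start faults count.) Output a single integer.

Step 0: ref 3 → FAULT, frames=[3,-,-,-]
Step 1: ref 3 → HIT, frames=[3,-,-,-]
Step 2: ref 4 → FAULT, frames=[3,4,-,-]
Step 3: ref 2 → FAULT, frames=[3,4,2,-]
Step 4: ref 4 → HIT, frames=[3,4,2,-]
Step 5: ref 2 → HIT, frames=[3,4,2,-]
Step 6: ref 2 → HIT, frames=[3,4,2,-]
Step 7: ref 5 → FAULT, frames=[3,4,2,5]
Step 8: ref 1 → FAULT (evict 3), frames=[1,4,2,5]
Step 9: ref 4 → HIT, frames=[1,4,2,5]
Step 10: ref 1 → HIT, frames=[1,4,2,5]
Step 11: ref 1 → HIT, frames=[1,4,2,5]
Step 12: ref 4 → HIT, frames=[1,4,2,5]
Total faults: 5

Answer: 5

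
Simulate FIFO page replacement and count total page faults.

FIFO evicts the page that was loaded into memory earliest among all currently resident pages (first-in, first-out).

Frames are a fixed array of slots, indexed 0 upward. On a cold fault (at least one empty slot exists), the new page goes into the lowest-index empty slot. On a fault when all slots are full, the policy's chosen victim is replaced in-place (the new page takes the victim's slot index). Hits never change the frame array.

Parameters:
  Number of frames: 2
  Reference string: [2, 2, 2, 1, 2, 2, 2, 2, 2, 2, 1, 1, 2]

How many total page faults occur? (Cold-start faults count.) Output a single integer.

Step 0: ref 2 → FAULT, frames=[2,-]
Step 1: ref 2 → HIT, frames=[2,-]
Step 2: ref 2 → HIT, frames=[2,-]
Step 3: ref 1 → FAULT, frames=[2,1]
Step 4: ref 2 → HIT, frames=[2,1]
Step 5: ref 2 → HIT, frames=[2,1]
Step 6: ref 2 → HIT, frames=[2,1]
Step 7: ref 2 → HIT, frames=[2,1]
Step 8: ref 2 → HIT, frames=[2,1]
Step 9: ref 2 → HIT, frames=[2,1]
Step 10: ref 1 → HIT, frames=[2,1]
Step 11: ref 1 → HIT, frames=[2,1]
Step 12: ref 2 → HIT, frames=[2,1]
Total faults: 2

Answer: 2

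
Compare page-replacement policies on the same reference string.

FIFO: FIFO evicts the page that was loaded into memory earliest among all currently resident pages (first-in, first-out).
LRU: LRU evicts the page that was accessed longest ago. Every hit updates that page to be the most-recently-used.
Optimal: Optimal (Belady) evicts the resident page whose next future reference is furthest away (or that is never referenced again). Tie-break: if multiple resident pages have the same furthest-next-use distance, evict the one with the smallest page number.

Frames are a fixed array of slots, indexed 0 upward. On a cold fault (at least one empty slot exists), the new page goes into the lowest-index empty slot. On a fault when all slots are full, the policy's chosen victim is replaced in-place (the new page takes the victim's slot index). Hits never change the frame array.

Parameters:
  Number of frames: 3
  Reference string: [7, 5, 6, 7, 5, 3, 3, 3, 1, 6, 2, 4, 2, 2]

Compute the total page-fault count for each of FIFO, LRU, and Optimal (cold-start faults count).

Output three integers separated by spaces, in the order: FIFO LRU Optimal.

--- FIFO ---
  step 0: ref 7 -> FAULT, frames=[7,-,-] (faults so far: 1)
  step 1: ref 5 -> FAULT, frames=[7,5,-] (faults so far: 2)
  step 2: ref 6 -> FAULT, frames=[7,5,6] (faults so far: 3)
  step 3: ref 7 -> HIT, frames=[7,5,6] (faults so far: 3)
  step 4: ref 5 -> HIT, frames=[7,5,6] (faults so far: 3)
  step 5: ref 3 -> FAULT, evict 7, frames=[3,5,6] (faults so far: 4)
  step 6: ref 3 -> HIT, frames=[3,5,6] (faults so far: 4)
  step 7: ref 3 -> HIT, frames=[3,5,6] (faults so far: 4)
  step 8: ref 1 -> FAULT, evict 5, frames=[3,1,6] (faults so far: 5)
  step 9: ref 6 -> HIT, frames=[3,1,6] (faults so far: 5)
  step 10: ref 2 -> FAULT, evict 6, frames=[3,1,2] (faults so far: 6)
  step 11: ref 4 -> FAULT, evict 3, frames=[4,1,2] (faults so far: 7)
  step 12: ref 2 -> HIT, frames=[4,1,2] (faults so far: 7)
  step 13: ref 2 -> HIT, frames=[4,1,2] (faults so far: 7)
  FIFO total faults: 7
--- LRU ---
  step 0: ref 7 -> FAULT, frames=[7,-,-] (faults so far: 1)
  step 1: ref 5 -> FAULT, frames=[7,5,-] (faults so far: 2)
  step 2: ref 6 -> FAULT, frames=[7,5,6] (faults so far: 3)
  step 3: ref 7 -> HIT, frames=[7,5,6] (faults so far: 3)
  step 4: ref 5 -> HIT, frames=[7,5,6] (faults so far: 3)
  step 5: ref 3 -> FAULT, evict 6, frames=[7,5,3] (faults so far: 4)
  step 6: ref 3 -> HIT, frames=[7,5,3] (faults so far: 4)
  step 7: ref 3 -> HIT, frames=[7,5,3] (faults so far: 4)
  step 8: ref 1 -> FAULT, evict 7, frames=[1,5,3] (faults so far: 5)
  step 9: ref 6 -> FAULT, evict 5, frames=[1,6,3] (faults so far: 6)
  step 10: ref 2 -> FAULT, evict 3, frames=[1,6,2] (faults so far: 7)
  step 11: ref 4 -> FAULT, evict 1, frames=[4,6,2] (faults so far: 8)
  step 12: ref 2 -> HIT, frames=[4,6,2] (faults so far: 8)
  step 13: ref 2 -> HIT, frames=[4,6,2] (faults so far: 8)
  LRU total faults: 8
--- Optimal ---
  step 0: ref 7 -> FAULT, frames=[7,-,-] (faults so far: 1)
  step 1: ref 5 -> FAULT, frames=[7,5,-] (faults so far: 2)
  step 2: ref 6 -> FAULT, frames=[7,5,6] (faults so far: 3)
  step 3: ref 7 -> HIT, frames=[7,5,6] (faults so far: 3)
  step 4: ref 5 -> HIT, frames=[7,5,6] (faults so far: 3)
  step 5: ref 3 -> FAULT, evict 5, frames=[7,3,6] (faults so far: 4)
  step 6: ref 3 -> HIT, frames=[7,3,6] (faults so far: 4)
  step 7: ref 3 -> HIT, frames=[7,3,6] (faults so far: 4)
  step 8: ref 1 -> FAULT, evict 3, frames=[7,1,6] (faults so far: 5)
  step 9: ref 6 -> HIT, frames=[7,1,6] (faults so far: 5)
  step 10: ref 2 -> FAULT, evict 1, frames=[7,2,6] (faults so far: 6)
  step 11: ref 4 -> FAULT, evict 6, frames=[7,2,4] (faults so far: 7)
  step 12: ref 2 -> HIT, frames=[7,2,4] (faults so far: 7)
  step 13: ref 2 -> HIT, frames=[7,2,4] (faults so far: 7)
  Optimal total faults: 7

Answer: 7 8 7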